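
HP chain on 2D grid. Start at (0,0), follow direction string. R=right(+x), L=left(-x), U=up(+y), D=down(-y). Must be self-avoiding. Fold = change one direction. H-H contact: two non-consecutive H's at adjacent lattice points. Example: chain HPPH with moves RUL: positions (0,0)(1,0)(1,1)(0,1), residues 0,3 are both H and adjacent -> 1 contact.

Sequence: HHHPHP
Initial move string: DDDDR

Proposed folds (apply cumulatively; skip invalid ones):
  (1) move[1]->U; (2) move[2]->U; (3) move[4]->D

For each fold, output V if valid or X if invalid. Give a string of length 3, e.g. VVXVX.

Initial: DDDDR -> [(0, 0), (0, -1), (0, -2), (0, -3), (0, -4), (1, -4)]
Fold 1: move[1]->U => DUDDR INVALID (collision), skipped
Fold 2: move[2]->U => DDUDR INVALID (collision), skipped
Fold 3: move[4]->D => DDDDD VALID

Answer: XXV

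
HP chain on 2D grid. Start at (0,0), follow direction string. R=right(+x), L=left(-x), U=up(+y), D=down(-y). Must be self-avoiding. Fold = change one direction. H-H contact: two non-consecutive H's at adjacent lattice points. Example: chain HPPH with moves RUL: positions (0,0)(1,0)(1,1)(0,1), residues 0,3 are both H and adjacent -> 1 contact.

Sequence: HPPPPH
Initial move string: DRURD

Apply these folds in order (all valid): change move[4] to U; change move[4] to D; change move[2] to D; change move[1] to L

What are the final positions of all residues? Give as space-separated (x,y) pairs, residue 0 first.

Answer: (0,0) (0,-1) (-1,-1) (-1,-2) (0,-2) (0,-3)

Derivation:
Initial moves: DRURD
Fold: move[4]->U => DRURU (positions: [(0, 0), (0, -1), (1, -1), (1, 0), (2, 0), (2, 1)])
Fold: move[4]->D => DRURD (positions: [(0, 0), (0, -1), (1, -1), (1, 0), (2, 0), (2, -1)])
Fold: move[2]->D => DRDRD (positions: [(0, 0), (0, -1), (1, -1), (1, -2), (2, -2), (2, -3)])
Fold: move[1]->L => DLDRD (positions: [(0, 0), (0, -1), (-1, -1), (-1, -2), (0, -2), (0, -3)])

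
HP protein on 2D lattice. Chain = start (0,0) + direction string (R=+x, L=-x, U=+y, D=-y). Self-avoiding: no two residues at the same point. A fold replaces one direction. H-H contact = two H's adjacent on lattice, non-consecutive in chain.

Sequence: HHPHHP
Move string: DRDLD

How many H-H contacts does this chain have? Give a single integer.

Answer: 1

Derivation:
Positions: [(0, 0), (0, -1), (1, -1), (1, -2), (0, -2), (0, -3)]
H-H contact: residue 1 @(0,-1) - residue 4 @(0, -2)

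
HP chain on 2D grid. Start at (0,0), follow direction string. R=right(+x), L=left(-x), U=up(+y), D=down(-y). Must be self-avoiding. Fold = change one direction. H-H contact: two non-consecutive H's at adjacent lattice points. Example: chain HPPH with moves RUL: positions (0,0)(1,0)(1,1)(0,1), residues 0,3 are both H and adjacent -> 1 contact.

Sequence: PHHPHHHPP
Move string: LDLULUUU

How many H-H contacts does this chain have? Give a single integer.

Positions: [(0, 0), (-1, 0), (-1, -1), (-2, -1), (-2, 0), (-3, 0), (-3, 1), (-3, 2), (-3, 3)]
H-H contact: residue 1 @(-1,0) - residue 4 @(-2, 0)

Answer: 1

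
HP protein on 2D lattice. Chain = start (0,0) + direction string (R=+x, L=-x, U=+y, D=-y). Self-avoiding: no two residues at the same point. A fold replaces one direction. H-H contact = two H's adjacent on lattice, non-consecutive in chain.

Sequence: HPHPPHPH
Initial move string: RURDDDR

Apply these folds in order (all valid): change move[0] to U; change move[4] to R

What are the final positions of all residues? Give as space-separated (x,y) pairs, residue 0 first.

Initial moves: RURDDDR
Fold: move[0]->U => UURDDDR (positions: [(0, 0), (0, 1), (0, 2), (1, 2), (1, 1), (1, 0), (1, -1), (2, -1)])
Fold: move[4]->R => UURDRDR (positions: [(0, 0), (0, 1), (0, 2), (1, 2), (1, 1), (2, 1), (2, 0), (3, 0)])

Answer: (0,0) (0,1) (0,2) (1,2) (1,1) (2,1) (2,0) (3,0)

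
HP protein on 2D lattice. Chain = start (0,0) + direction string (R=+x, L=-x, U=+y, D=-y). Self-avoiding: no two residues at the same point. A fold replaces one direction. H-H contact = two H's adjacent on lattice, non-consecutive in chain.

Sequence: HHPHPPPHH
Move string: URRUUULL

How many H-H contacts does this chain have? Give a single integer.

Positions: [(0, 0), (0, 1), (1, 1), (2, 1), (2, 2), (2, 3), (2, 4), (1, 4), (0, 4)]
No H-H contacts found.

Answer: 0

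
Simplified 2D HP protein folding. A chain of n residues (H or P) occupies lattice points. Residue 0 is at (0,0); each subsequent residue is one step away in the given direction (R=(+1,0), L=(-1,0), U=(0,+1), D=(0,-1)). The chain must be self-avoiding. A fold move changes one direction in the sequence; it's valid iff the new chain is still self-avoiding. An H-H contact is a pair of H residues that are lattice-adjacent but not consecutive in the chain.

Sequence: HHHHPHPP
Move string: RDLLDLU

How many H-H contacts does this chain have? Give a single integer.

Answer: 1

Derivation:
Positions: [(0, 0), (1, 0), (1, -1), (0, -1), (-1, -1), (-1, -2), (-2, -2), (-2, -1)]
H-H contact: residue 0 @(0,0) - residue 3 @(0, -1)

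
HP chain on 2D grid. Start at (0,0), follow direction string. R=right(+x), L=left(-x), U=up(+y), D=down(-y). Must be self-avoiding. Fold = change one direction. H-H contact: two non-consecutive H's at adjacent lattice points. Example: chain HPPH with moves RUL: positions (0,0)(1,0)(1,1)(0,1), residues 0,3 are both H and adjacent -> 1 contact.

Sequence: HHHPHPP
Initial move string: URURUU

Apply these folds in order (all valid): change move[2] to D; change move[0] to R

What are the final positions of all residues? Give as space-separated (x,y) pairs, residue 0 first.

Initial moves: URURUU
Fold: move[2]->D => URDRUU (positions: [(0, 0), (0, 1), (1, 1), (1, 0), (2, 0), (2, 1), (2, 2)])
Fold: move[0]->R => RRDRUU (positions: [(0, 0), (1, 0), (2, 0), (2, -1), (3, -1), (3, 0), (3, 1)])

Answer: (0,0) (1,0) (2,0) (2,-1) (3,-1) (3,0) (3,1)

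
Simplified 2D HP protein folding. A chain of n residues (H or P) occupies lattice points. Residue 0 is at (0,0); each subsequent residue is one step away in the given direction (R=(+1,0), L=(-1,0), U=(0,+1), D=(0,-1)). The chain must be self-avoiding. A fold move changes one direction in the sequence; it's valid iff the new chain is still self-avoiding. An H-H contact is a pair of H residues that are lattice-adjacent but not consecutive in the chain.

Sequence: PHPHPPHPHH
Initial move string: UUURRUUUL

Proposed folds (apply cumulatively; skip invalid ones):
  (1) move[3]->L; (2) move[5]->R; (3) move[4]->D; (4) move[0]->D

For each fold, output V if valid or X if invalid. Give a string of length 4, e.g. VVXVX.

Answer: XVVX

Derivation:
Initial: UUURRUUUL -> [(0, 0), (0, 1), (0, 2), (0, 3), (1, 3), (2, 3), (2, 4), (2, 5), (2, 6), (1, 6)]
Fold 1: move[3]->L => UUULRUUUL INVALID (collision), skipped
Fold 2: move[5]->R => UUURRRUUL VALID
Fold 3: move[4]->D => UUURDRUUL VALID
Fold 4: move[0]->D => DUURDRUUL INVALID (collision), skipped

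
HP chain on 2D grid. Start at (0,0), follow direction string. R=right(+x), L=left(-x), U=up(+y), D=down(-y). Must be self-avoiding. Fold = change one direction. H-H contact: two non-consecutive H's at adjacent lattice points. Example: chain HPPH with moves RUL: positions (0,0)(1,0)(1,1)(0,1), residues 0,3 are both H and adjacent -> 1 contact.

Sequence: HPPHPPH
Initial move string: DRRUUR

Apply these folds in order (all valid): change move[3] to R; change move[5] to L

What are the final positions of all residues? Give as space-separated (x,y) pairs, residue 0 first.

Answer: (0,0) (0,-1) (1,-1) (2,-1) (3,-1) (3,0) (2,0)

Derivation:
Initial moves: DRRUUR
Fold: move[3]->R => DRRRUR (positions: [(0, 0), (0, -1), (1, -1), (2, -1), (3, -1), (3, 0), (4, 0)])
Fold: move[5]->L => DRRRUL (positions: [(0, 0), (0, -1), (1, -1), (2, -1), (3, -1), (3, 0), (2, 0)])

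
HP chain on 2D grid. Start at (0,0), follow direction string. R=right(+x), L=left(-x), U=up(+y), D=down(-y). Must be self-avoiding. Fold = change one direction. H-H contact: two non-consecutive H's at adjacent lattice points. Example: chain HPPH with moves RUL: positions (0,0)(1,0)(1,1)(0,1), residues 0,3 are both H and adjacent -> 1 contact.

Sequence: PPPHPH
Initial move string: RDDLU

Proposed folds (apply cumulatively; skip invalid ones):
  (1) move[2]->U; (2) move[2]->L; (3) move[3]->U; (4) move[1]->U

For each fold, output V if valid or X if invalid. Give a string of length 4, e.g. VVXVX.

Answer: XVXV

Derivation:
Initial: RDDLU -> [(0, 0), (1, 0), (1, -1), (1, -2), (0, -2), (0, -1)]
Fold 1: move[2]->U => RDULU INVALID (collision), skipped
Fold 2: move[2]->L => RDLLU VALID
Fold 3: move[3]->U => RDLUU INVALID (collision), skipped
Fold 4: move[1]->U => RULLU VALID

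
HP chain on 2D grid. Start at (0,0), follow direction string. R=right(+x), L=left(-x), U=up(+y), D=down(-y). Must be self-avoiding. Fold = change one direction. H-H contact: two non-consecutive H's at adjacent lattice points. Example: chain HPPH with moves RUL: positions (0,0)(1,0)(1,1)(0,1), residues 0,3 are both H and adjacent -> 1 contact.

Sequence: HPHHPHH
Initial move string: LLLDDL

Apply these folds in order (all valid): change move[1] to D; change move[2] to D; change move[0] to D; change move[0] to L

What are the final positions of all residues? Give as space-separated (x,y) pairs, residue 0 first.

Initial moves: LLLDDL
Fold: move[1]->D => LDLDDL (positions: [(0, 0), (-1, 0), (-1, -1), (-2, -1), (-2, -2), (-2, -3), (-3, -3)])
Fold: move[2]->D => LDDDDL (positions: [(0, 0), (-1, 0), (-1, -1), (-1, -2), (-1, -3), (-1, -4), (-2, -4)])
Fold: move[0]->D => DDDDDL (positions: [(0, 0), (0, -1), (0, -2), (0, -3), (0, -4), (0, -5), (-1, -5)])
Fold: move[0]->L => LDDDDL (positions: [(0, 0), (-1, 0), (-1, -1), (-1, -2), (-1, -3), (-1, -4), (-2, -4)])

Answer: (0,0) (-1,0) (-1,-1) (-1,-2) (-1,-3) (-1,-4) (-2,-4)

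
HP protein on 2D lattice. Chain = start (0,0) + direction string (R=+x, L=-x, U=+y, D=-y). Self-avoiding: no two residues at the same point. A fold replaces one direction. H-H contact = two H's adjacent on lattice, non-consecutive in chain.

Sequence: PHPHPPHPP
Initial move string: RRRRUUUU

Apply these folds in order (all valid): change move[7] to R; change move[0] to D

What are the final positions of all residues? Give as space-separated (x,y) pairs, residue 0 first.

Answer: (0,0) (0,-1) (1,-1) (2,-1) (3,-1) (3,0) (3,1) (3,2) (4,2)

Derivation:
Initial moves: RRRRUUUU
Fold: move[7]->R => RRRRUUUR (positions: [(0, 0), (1, 0), (2, 0), (3, 0), (4, 0), (4, 1), (4, 2), (4, 3), (5, 3)])
Fold: move[0]->D => DRRRUUUR (positions: [(0, 0), (0, -1), (1, -1), (2, -1), (3, -1), (3, 0), (3, 1), (3, 2), (4, 2)])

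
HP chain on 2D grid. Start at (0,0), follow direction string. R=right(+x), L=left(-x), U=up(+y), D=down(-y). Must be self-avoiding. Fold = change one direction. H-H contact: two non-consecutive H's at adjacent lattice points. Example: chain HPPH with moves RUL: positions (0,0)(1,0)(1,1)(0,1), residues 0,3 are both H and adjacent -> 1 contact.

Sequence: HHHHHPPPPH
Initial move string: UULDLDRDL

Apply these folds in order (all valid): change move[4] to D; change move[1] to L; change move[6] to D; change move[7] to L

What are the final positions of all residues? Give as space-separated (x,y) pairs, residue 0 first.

Initial moves: UULDLDRDL
Fold: move[4]->D => UULDDDRDL (positions: [(0, 0), (0, 1), (0, 2), (-1, 2), (-1, 1), (-1, 0), (-1, -1), (0, -1), (0, -2), (-1, -2)])
Fold: move[1]->L => ULLDDDRDL (positions: [(0, 0), (0, 1), (-1, 1), (-2, 1), (-2, 0), (-2, -1), (-2, -2), (-1, -2), (-1, -3), (-2, -3)])
Fold: move[6]->D => ULLDDDDDL (positions: [(0, 0), (0, 1), (-1, 1), (-2, 1), (-2, 0), (-2, -1), (-2, -2), (-2, -3), (-2, -4), (-3, -4)])
Fold: move[7]->L => ULLDDDDLL (positions: [(0, 0), (0, 1), (-1, 1), (-2, 1), (-2, 0), (-2, -1), (-2, -2), (-2, -3), (-3, -3), (-4, -3)])

Answer: (0,0) (0,1) (-1,1) (-2,1) (-2,0) (-2,-1) (-2,-2) (-2,-3) (-3,-3) (-4,-3)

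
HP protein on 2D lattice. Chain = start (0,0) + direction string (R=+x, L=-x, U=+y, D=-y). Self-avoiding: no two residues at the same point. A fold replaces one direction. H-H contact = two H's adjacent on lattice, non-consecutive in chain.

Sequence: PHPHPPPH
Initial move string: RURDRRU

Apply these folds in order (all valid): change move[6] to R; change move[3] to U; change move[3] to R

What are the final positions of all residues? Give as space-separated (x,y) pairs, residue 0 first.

Answer: (0,0) (1,0) (1,1) (2,1) (3,1) (4,1) (5,1) (6,1)

Derivation:
Initial moves: RURDRRU
Fold: move[6]->R => RURDRRR (positions: [(0, 0), (1, 0), (1, 1), (2, 1), (2, 0), (3, 0), (4, 0), (5, 0)])
Fold: move[3]->U => RURURRR (positions: [(0, 0), (1, 0), (1, 1), (2, 1), (2, 2), (3, 2), (4, 2), (5, 2)])
Fold: move[3]->R => RURRRRR (positions: [(0, 0), (1, 0), (1, 1), (2, 1), (3, 1), (4, 1), (5, 1), (6, 1)])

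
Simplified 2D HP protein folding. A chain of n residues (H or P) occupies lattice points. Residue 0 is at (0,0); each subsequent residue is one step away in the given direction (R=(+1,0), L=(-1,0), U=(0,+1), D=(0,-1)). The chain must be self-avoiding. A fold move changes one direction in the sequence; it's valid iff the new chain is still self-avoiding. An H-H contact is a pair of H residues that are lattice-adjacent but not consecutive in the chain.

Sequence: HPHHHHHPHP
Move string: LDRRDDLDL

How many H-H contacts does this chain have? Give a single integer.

Positions: [(0, 0), (-1, 0), (-1, -1), (0, -1), (1, -1), (1, -2), (1, -3), (0, -3), (0, -4), (-1, -4)]
H-H contact: residue 0 @(0,0) - residue 3 @(0, -1)

Answer: 1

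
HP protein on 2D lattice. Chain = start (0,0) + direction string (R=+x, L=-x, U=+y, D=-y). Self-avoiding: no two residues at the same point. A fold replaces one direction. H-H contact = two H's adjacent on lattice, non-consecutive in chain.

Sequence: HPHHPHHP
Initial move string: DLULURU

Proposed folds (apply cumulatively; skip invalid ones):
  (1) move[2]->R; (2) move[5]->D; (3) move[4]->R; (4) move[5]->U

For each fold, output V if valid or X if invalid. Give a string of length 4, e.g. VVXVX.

Answer: XXXV

Derivation:
Initial: DLULURU -> [(0, 0), (0, -1), (-1, -1), (-1, 0), (-2, 0), (-2, 1), (-1, 1), (-1, 2)]
Fold 1: move[2]->R => DLRLURU INVALID (collision), skipped
Fold 2: move[5]->D => DLULUDU INVALID (collision), skipped
Fold 3: move[4]->R => DLULRRU INVALID (collision), skipped
Fold 4: move[5]->U => DLULUUU VALID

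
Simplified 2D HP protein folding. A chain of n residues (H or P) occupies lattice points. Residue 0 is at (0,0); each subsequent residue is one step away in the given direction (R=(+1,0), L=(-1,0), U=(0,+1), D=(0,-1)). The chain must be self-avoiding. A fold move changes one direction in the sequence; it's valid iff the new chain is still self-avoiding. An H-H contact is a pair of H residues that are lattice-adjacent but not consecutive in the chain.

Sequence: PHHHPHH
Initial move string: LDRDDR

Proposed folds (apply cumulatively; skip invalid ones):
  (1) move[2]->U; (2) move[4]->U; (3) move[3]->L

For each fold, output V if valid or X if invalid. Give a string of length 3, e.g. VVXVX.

Initial: LDRDDR -> [(0, 0), (-1, 0), (-1, -1), (0, -1), (0, -2), (0, -3), (1, -3)]
Fold 1: move[2]->U => LDUDDR INVALID (collision), skipped
Fold 2: move[4]->U => LDRDUR INVALID (collision), skipped
Fold 3: move[3]->L => LDRLDR INVALID (collision), skipped

Answer: XXX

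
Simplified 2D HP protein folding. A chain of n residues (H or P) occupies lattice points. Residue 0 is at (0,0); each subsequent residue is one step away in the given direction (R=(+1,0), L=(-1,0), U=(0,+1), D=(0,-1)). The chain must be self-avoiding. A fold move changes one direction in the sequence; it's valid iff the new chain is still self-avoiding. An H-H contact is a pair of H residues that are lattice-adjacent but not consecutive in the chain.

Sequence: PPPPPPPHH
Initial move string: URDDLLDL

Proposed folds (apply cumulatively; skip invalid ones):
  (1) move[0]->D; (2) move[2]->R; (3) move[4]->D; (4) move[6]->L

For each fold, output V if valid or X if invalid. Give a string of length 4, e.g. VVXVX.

Initial: URDDLLDL -> [(0, 0), (0, 1), (1, 1), (1, 0), (1, -1), (0, -1), (-1, -1), (-1, -2), (-2, -2)]
Fold 1: move[0]->D => DRDDLLDL VALID
Fold 2: move[2]->R => DRRDLLDL VALID
Fold 3: move[4]->D => DRRDDLDL VALID
Fold 4: move[6]->L => DRRDDLLL VALID

Answer: VVVV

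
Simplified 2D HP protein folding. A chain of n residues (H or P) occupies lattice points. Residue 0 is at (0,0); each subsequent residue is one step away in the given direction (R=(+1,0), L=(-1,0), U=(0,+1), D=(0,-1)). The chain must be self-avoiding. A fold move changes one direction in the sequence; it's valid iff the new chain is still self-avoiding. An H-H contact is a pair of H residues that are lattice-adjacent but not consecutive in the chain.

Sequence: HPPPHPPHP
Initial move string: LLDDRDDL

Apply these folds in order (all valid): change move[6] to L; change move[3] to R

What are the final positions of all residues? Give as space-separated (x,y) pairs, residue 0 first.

Initial moves: LLDDRDDL
Fold: move[6]->L => LLDDRDLL (positions: [(0, 0), (-1, 0), (-2, 0), (-2, -1), (-2, -2), (-1, -2), (-1, -3), (-2, -3), (-3, -3)])
Fold: move[3]->R => LLDRRDLL (positions: [(0, 0), (-1, 0), (-2, 0), (-2, -1), (-1, -1), (0, -1), (0, -2), (-1, -2), (-2, -2)])

Answer: (0,0) (-1,0) (-2,0) (-2,-1) (-1,-1) (0,-1) (0,-2) (-1,-2) (-2,-2)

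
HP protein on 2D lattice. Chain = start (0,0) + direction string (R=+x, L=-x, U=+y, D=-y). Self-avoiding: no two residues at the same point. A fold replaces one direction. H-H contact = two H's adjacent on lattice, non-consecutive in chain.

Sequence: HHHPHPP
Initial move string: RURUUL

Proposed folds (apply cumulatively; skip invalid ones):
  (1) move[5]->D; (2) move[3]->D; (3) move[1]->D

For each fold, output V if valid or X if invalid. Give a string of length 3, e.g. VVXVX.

Answer: XXV

Derivation:
Initial: RURUUL -> [(0, 0), (1, 0), (1, 1), (2, 1), (2, 2), (2, 3), (1, 3)]
Fold 1: move[5]->D => RURUUD INVALID (collision), skipped
Fold 2: move[3]->D => RURDUL INVALID (collision), skipped
Fold 3: move[1]->D => RDRUUL VALID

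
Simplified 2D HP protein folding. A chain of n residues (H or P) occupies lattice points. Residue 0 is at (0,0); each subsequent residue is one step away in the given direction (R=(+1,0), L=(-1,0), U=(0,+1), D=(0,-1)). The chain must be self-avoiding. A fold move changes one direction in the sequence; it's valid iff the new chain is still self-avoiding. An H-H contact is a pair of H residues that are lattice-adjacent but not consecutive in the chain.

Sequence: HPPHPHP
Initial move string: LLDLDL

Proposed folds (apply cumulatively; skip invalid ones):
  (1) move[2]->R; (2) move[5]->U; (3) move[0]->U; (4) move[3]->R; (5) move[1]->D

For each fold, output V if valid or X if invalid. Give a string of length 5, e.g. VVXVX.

Answer: XXVXX

Derivation:
Initial: LLDLDL -> [(0, 0), (-1, 0), (-2, 0), (-2, -1), (-3, -1), (-3, -2), (-4, -2)]
Fold 1: move[2]->R => LLRLDL INVALID (collision), skipped
Fold 2: move[5]->U => LLDLDU INVALID (collision), skipped
Fold 3: move[0]->U => ULDLDL VALID
Fold 4: move[3]->R => ULDRDL INVALID (collision), skipped
Fold 5: move[1]->D => UDDLDL INVALID (collision), skipped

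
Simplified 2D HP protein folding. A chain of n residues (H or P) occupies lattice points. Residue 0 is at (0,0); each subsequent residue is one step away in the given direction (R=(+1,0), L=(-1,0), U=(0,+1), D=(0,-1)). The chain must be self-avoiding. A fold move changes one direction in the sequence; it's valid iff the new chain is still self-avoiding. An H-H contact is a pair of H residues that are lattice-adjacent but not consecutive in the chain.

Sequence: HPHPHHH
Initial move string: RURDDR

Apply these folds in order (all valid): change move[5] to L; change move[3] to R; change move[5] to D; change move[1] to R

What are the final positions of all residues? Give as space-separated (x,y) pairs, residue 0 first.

Initial moves: RURDDR
Fold: move[5]->L => RURDDL (positions: [(0, 0), (1, 0), (1, 1), (2, 1), (2, 0), (2, -1), (1, -1)])
Fold: move[3]->R => RURRDL (positions: [(0, 0), (1, 0), (1, 1), (2, 1), (3, 1), (3, 0), (2, 0)])
Fold: move[5]->D => RURRDD (positions: [(0, 0), (1, 0), (1, 1), (2, 1), (3, 1), (3, 0), (3, -1)])
Fold: move[1]->R => RRRRDD (positions: [(0, 0), (1, 0), (2, 0), (3, 0), (4, 0), (4, -1), (4, -2)])

Answer: (0,0) (1,0) (2,0) (3,0) (4,0) (4,-1) (4,-2)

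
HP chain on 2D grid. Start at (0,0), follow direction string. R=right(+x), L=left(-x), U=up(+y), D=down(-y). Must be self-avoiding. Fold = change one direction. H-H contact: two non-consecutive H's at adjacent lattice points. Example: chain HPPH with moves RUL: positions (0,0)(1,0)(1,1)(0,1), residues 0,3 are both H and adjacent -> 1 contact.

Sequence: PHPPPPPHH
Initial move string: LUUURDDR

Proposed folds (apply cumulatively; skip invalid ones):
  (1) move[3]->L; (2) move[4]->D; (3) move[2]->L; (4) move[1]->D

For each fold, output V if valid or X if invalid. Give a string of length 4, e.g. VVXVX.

Initial: LUUURDDR -> [(0, 0), (-1, 0), (-1, 1), (-1, 2), (-1, 3), (0, 3), (0, 2), (0, 1), (1, 1)]
Fold 1: move[3]->L => LUULRDDR INVALID (collision), skipped
Fold 2: move[4]->D => LUUUDDDR INVALID (collision), skipped
Fold 3: move[2]->L => LULURDDR INVALID (collision), skipped
Fold 4: move[1]->D => LDUURDDR INVALID (collision), skipped

Answer: XXXX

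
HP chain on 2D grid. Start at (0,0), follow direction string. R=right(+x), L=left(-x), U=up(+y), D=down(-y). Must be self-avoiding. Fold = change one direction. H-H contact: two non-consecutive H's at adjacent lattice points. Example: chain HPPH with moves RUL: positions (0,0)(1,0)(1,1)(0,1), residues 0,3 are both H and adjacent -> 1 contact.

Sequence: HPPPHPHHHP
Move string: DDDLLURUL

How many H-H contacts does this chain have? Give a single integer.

Answer: 1

Derivation:
Positions: [(0, 0), (0, -1), (0, -2), (0, -3), (-1, -3), (-2, -3), (-2, -2), (-1, -2), (-1, -1), (-2, -1)]
H-H contact: residue 4 @(-1,-3) - residue 7 @(-1, -2)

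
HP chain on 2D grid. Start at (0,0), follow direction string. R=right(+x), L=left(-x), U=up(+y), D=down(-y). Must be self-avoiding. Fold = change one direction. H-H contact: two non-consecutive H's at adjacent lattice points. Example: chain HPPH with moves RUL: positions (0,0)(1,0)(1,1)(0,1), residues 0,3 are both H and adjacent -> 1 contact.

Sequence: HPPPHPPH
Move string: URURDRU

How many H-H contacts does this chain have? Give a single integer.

Positions: [(0, 0), (0, 1), (1, 1), (1, 2), (2, 2), (2, 1), (3, 1), (3, 2)]
H-H contact: residue 4 @(2,2) - residue 7 @(3, 2)

Answer: 1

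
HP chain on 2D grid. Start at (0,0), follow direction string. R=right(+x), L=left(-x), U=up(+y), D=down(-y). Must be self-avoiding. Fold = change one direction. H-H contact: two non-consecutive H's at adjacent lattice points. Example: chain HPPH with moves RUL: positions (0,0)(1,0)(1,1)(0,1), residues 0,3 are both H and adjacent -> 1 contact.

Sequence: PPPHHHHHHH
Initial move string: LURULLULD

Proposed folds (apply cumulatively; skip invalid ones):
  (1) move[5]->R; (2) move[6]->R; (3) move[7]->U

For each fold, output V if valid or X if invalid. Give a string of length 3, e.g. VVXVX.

Answer: XXX

Derivation:
Initial: LURULLULD -> [(0, 0), (-1, 0), (-1, 1), (0, 1), (0, 2), (-1, 2), (-2, 2), (-2, 3), (-3, 3), (-3, 2)]
Fold 1: move[5]->R => LURULRULD INVALID (collision), skipped
Fold 2: move[6]->R => LURULLRLD INVALID (collision), skipped
Fold 3: move[7]->U => LURULLUUD INVALID (collision), skipped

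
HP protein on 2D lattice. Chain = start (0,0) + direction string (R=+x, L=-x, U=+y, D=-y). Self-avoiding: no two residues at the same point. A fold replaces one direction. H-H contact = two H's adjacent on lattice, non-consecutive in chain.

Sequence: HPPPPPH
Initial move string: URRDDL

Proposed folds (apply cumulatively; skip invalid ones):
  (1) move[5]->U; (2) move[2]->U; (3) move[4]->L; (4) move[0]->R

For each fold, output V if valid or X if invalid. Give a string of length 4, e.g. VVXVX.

Initial: URRDDL -> [(0, 0), (0, 1), (1, 1), (2, 1), (2, 0), (2, -1), (1, -1)]
Fold 1: move[5]->U => URRDDU INVALID (collision), skipped
Fold 2: move[2]->U => URUDDL INVALID (collision), skipped
Fold 3: move[4]->L => URRDLL INVALID (collision), skipped
Fold 4: move[0]->R => RRRDDL VALID

Answer: XXXV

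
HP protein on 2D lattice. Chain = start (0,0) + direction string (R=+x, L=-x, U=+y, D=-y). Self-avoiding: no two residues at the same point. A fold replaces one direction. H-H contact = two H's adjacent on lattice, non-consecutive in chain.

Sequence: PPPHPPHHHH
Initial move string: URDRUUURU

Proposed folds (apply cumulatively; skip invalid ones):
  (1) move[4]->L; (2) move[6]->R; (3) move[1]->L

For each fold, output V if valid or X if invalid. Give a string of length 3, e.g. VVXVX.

Initial: URDRUUURU -> [(0, 0), (0, 1), (1, 1), (1, 0), (2, 0), (2, 1), (2, 2), (2, 3), (3, 3), (3, 4)]
Fold 1: move[4]->L => URDRLUURU INVALID (collision), skipped
Fold 2: move[6]->R => URDRUURRU VALID
Fold 3: move[1]->L => ULDRUURRU INVALID (collision), skipped

Answer: XVX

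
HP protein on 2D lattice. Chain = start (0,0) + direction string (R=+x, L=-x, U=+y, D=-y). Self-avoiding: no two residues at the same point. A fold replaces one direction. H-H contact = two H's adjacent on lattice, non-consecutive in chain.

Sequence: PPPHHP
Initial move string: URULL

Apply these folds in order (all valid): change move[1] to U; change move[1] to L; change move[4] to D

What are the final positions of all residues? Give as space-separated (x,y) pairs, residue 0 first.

Initial moves: URULL
Fold: move[1]->U => UUULL (positions: [(0, 0), (0, 1), (0, 2), (0, 3), (-1, 3), (-2, 3)])
Fold: move[1]->L => ULULL (positions: [(0, 0), (0, 1), (-1, 1), (-1, 2), (-2, 2), (-3, 2)])
Fold: move[4]->D => ULULD (positions: [(0, 0), (0, 1), (-1, 1), (-1, 2), (-2, 2), (-2, 1)])

Answer: (0,0) (0,1) (-1,1) (-1,2) (-2,2) (-2,1)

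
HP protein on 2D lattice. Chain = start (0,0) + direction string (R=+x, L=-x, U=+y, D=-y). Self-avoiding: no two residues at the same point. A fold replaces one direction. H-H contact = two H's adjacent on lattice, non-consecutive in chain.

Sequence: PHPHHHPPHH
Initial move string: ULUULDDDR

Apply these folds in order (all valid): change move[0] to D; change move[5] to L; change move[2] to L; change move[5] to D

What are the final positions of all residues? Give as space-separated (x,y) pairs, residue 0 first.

Initial moves: ULUULDDDR
Fold: move[0]->D => DLUULDDDR (positions: [(0, 0), (0, -1), (-1, -1), (-1, 0), (-1, 1), (-2, 1), (-2, 0), (-2, -1), (-2, -2), (-1, -2)])
Fold: move[5]->L => DLUULLDDR (positions: [(0, 0), (0, -1), (-1, -1), (-1, 0), (-1, 1), (-2, 1), (-3, 1), (-3, 0), (-3, -1), (-2, -1)])
Fold: move[2]->L => DLLULLDDR (positions: [(0, 0), (0, -1), (-1, -1), (-2, -1), (-2, 0), (-3, 0), (-4, 0), (-4, -1), (-4, -2), (-3, -2)])
Fold: move[5]->D => DLLULDDDR (positions: [(0, 0), (0, -1), (-1, -1), (-2, -1), (-2, 0), (-3, 0), (-3, -1), (-3, -2), (-3, -3), (-2, -3)])

Answer: (0,0) (0,-1) (-1,-1) (-2,-1) (-2,0) (-3,0) (-3,-1) (-3,-2) (-3,-3) (-2,-3)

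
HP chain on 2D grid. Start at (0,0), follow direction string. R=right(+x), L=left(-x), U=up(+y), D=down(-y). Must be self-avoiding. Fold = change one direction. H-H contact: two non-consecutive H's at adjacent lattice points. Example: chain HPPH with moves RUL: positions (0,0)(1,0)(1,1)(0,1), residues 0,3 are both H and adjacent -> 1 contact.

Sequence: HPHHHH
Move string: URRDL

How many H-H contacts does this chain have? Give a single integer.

Positions: [(0, 0), (0, 1), (1, 1), (2, 1), (2, 0), (1, 0)]
H-H contact: residue 0 @(0,0) - residue 5 @(1, 0)
H-H contact: residue 2 @(1,1) - residue 5 @(1, 0)

Answer: 2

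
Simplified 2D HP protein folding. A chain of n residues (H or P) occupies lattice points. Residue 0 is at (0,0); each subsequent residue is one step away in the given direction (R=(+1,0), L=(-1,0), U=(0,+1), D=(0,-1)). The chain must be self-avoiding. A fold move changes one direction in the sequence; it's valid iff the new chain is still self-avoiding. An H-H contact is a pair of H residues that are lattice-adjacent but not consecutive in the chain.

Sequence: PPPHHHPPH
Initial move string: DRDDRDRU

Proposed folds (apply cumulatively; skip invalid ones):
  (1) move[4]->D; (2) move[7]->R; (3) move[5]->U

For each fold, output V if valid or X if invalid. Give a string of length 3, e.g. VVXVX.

Initial: DRDDRDRU -> [(0, 0), (0, -1), (1, -1), (1, -2), (1, -3), (2, -3), (2, -4), (3, -4), (3, -3)]
Fold 1: move[4]->D => DRDDDDRU VALID
Fold 2: move[7]->R => DRDDDDRR VALID
Fold 3: move[5]->U => DRDDDURR INVALID (collision), skipped

Answer: VVX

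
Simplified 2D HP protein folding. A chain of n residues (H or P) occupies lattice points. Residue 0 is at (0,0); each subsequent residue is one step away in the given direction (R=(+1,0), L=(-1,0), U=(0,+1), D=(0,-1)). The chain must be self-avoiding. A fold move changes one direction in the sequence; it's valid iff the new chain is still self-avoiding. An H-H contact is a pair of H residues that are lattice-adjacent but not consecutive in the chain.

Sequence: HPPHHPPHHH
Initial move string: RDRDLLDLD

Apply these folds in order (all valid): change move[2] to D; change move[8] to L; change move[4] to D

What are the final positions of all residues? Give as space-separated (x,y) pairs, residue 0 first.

Initial moves: RDRDLLDLD
Fold: move[2]->D => RDDDLLDLD (positions: [(0, 0), (1, 0), (1, -1), (1, -2), (1, -3), (0, -3), (-1, -3), (-1, -4), (-2, -4), (-2, -5)])
Fold: move[8]->L => RDDDLLDLL (positions: [(0, 0), (1, 0), (1, -1), (1, -2), (1, -3), (0, -3), (-1, -3), (-1, -4), (-2, -4), (-3, -4)])
Fold: move[4]->D => RDDDDLDLL (positions: [(0, 0), (1, 0), (1, -1), (1, -2), (1, -3), (1, -4), (0, -4), (0, -5), (-1, -5), (-2, -5)])

Answer: (0,0) (1,0) (1,-1) (1,-2) (1,-3) (1,-4) (0,-4) (0,-5) (-1,-5) (-2,-5)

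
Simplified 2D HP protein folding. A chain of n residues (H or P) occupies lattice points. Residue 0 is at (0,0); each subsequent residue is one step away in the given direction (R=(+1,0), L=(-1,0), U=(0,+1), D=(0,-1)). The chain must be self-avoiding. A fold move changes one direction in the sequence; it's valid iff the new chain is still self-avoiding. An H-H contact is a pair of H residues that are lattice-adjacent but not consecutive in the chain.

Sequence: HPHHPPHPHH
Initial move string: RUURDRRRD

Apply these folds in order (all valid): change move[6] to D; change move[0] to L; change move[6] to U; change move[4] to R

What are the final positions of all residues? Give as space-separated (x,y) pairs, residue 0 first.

Initial moves: RUURDRRRD
Fold: move[6]->D => RUURDRDRD (positions: [(0, 0), (1, 0), (1, 1), (1, 2), (2, 2), (2, 1), (3, 1), (3, 0), (4, 0), (4, -1)])
Fold: move[0]->L => LUURDRDRD (positions: [(0, 0), (-1, 0), (-1, 1), (-1, 2), (0, 2), (0, 1), (1, 1), (1, 0), (2, 0), (2, -1)])
Fold: move[6]->U => LUURDRURD (positions: [(0, 0), (-1, 0), (-1, 1), (-1, 2), (0, 2), (0, 1), (1, 1), (1, 2), (2, 2), (2, 1)])
Fold: move[4]->R => LUURRRURD (positions: [(0, 0), (-1, 0), (-1, 1), (-1, 2), (0, 2), (1, 2), (2, 2), (2, 3), (3, 3), (3, 2)])

Answer: (0,0) (-1,0) (-1,1) (-1,2) (0,2) (1,2) (2,2) (2,3) (3,3) (3,2)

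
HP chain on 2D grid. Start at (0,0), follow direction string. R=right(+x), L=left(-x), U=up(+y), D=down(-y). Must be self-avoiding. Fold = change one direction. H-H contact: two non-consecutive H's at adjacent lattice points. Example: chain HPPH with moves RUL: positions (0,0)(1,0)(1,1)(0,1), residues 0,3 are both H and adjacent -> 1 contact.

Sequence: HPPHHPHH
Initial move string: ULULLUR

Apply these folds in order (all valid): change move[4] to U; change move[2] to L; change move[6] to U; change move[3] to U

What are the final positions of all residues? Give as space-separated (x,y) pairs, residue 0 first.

Initial moves: ULULLUR
Fold: move[4]->U => ULULUUR (positions: [(0, 0), (0, 1), (-1, 1), (-1, 2), (-2, 2), (-2, 3), (-2, 4), (-1, 4)])
Fold: move[2]->L => ULLLUUR (positions: [(0, 0), (0, 1), (-1, 1), (-2, 1), (-3, 1), (-3, 2), (-3, 3), (-2, 3)])
Fold: move[6]->U => ULLLUUU (positions: [(0, 0), (0, 1), (-1, 1), (-2, 1), (-3, 1), (-3, 2), (-3, 3), (-3, 4)])
Fold: move[3]->U => ULLUUUU (positions: [(0, 0), (0, 1), (-1, 1), (-2, 1), (-2, 2), (-2, 3), (-2, 4), (-2, 5)])

Answer: (0,0) (0,1) (-1,1) (-2,1) (-2,2) (-2,3) (-2,4) (-2,5)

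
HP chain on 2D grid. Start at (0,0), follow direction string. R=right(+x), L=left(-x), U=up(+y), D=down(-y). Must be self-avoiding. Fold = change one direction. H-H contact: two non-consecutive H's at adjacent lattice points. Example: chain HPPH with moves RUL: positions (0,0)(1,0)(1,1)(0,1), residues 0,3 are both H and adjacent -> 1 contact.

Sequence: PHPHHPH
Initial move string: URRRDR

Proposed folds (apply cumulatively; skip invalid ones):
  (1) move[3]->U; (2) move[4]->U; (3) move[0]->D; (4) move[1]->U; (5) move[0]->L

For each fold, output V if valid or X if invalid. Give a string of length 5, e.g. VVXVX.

Initial: URRRDR -> [(0, 0), (0, 1), (1, 1), (2, 1), (3, 1), (3, 0), (4, 0)]
Fold 1: move[3]->U => URRUDR INVALID (collision), skipped
Fold 2: move[4]->U => URRRUR VALID
Fold 3: move[0]->D => DRRRUR VALID
Fold 4: move[1]->U => DURRUR INVALID (collision), skipped
Fold 5: move[0]->L => LRRRUR INVALID (collision), skipped

Answer: XVVXX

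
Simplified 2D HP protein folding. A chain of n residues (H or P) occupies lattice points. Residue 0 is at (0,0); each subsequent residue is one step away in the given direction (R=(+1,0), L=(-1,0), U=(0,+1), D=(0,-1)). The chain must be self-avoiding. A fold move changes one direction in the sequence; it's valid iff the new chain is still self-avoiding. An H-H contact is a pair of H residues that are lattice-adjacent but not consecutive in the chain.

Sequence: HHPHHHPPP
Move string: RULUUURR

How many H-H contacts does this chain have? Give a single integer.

Positions: [(0, 0), (1, 0), (1, 1), (0, 1), (0, 2), (0, 3), (0, 4), (1, 4), (2, 4)]
H-H contact: residue 0 @(0,0) - residue 3 @(0, 1)

Answer: 1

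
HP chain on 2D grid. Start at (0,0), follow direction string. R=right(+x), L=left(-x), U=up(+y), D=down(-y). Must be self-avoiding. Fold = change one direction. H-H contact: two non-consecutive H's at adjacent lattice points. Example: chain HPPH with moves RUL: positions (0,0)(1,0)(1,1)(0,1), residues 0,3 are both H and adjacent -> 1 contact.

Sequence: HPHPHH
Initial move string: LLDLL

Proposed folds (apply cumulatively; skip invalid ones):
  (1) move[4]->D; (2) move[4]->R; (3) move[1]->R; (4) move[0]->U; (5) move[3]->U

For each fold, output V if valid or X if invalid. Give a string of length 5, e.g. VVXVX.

Answer: VXXVX

Derivation:
Initial: LLDLL -> [(0, 0), (-1, 0), (-2, 0), (-2, -1), (-3, -1), (-4, -1)]
Fold 1: move[4]->D => LLDLD VALID
Fold 2: move[4]->R => LLDLR INVALID (collision), skipped
Fold 3: move[1]->R => LRDLD INVALID (collision), skipped
Fold 4: move[0]->U => ULDLD VALID
Fold 5: move[3]->U => ULDUD INVALID (collision), skipped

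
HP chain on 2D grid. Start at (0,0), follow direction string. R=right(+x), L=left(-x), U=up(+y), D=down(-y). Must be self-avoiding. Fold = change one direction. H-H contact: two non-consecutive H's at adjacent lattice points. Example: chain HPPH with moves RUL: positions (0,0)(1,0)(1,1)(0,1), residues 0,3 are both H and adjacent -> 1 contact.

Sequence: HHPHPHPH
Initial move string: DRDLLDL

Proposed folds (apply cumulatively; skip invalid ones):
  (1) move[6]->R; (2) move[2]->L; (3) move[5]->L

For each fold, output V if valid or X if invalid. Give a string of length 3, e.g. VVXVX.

Initial: DRDLLDL -> [(0, 0), (0, -1), (1, -1), (1, -2), (0, -2), (-1, -2), (-1, -3), (-2, -3)]
Fold 1: move[6]->R => DRDLLDR VALID
Fold 2: move[2]->L => DRLLLDR INVALID (collision), skipped
Fold 3: move[5]->L => DRDLLLR INVALID (collision), skipped

Answer: VXX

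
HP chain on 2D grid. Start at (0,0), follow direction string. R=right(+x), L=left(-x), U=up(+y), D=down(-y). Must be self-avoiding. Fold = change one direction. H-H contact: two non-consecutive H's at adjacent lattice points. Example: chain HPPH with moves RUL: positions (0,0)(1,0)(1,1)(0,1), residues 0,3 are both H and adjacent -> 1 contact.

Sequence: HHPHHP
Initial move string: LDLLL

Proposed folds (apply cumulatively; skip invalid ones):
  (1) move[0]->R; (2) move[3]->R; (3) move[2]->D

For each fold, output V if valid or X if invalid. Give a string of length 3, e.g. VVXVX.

Initial: LDLLL -> [(0, 0), (-1, 0), (-1, -1), (-2, -1), (-3, -1), (-4, -1)]
Fold 1: move[0]->R => RDLLL VALID
Fold 2: move[3]->R => RDLRL INVALID (collision), skipped
Fold 3: move[2]->D => RDDLL VALID

Answer: VXV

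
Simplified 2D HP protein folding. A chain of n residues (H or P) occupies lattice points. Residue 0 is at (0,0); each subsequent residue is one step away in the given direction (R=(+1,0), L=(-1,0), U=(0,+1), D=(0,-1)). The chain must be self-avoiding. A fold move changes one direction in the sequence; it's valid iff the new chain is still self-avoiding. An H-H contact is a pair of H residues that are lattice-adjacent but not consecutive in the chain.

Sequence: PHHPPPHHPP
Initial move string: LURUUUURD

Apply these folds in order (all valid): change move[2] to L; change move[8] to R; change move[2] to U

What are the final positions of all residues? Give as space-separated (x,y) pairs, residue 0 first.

Initial moves: LURUUUURD
Fold: move[2]->L => LULUUUURD (positions: [(0, 0), (-1, 0), (-1, 1), (-2, 1), (-2, 2), (-2, 3), (-2, 4), (-2, 5), (-1, 5), (-1, 4)])
Fold: move[8]->R => LULUUUURR (positions: [(0, 0), (-1, 0), (-1, 1), (-2, 1), (-2, 2), (-2, 3), (-2, 4), (-2, 5), (-1, 5), (0, 5)])
Fold: move[2]->U => LUUUUUURR (positions: [(0, 0), (-1, 0), (-1, 1), (-1, 2), (-1, 3), (-1, 4), (-1, 5), (-1, 6), (0, 6), (1, 6)])

Answer: (0,0) (-1,0) (-1,1) (-1,2) (-1,3) (-1,4) (-1,5) (-1,6) (0,6) (1,6)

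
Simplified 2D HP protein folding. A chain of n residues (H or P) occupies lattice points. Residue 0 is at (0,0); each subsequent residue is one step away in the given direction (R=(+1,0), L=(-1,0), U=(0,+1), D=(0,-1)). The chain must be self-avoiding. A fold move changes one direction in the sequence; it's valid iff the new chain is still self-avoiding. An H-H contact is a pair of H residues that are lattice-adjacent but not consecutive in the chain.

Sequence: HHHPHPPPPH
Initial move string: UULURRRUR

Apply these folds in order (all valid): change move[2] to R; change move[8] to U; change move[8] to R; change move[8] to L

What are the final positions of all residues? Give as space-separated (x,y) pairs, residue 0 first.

Initial moves: UULURRRUR
Fold: move[2]->R => UURURRRUR (positions: [(0, 0), (0, 1), (0, 2), (1, 2), (1, 3), (2, 3), (3, 3), (4, 3), (4, 4), (5, 4)])
Fold: move[8]->U => UURURRRUU (positions: [(0, 0), (0, 1), (0, 2), (1, 2), (1, 3), (2, 3), (3, 3), (4, 3), (4, 4), (4, 5)])
Fold: move[8]->R => UURURRRUR (positions: [(0, 0), (0, 1), (0, 2), (1, 2), (1, 3), (2, 3), (3, 3), (4, 3), (4, 4), (5, 4)])
Fold: move[8]->L => UURURRRUL (positions: [(0, 0), (0, 1), (0, 2), (1, 2), (1, 3), (2, 3), (3, 3), (4, 3), (4, 4), (3, 4)])

Answer: (0,0) (0,1) (0,2) (1,2) (1,3) (2,3) (3,3) (4,3) (4,4) (3,4)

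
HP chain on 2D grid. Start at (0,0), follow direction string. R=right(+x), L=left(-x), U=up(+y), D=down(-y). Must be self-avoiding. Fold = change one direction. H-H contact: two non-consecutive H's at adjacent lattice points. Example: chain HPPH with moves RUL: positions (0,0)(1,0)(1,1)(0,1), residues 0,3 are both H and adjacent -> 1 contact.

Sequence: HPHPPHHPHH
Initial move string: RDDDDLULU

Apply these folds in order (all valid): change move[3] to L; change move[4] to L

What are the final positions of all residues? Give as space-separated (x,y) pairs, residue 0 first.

Answer: (0,0) (1,0) (1,-1) (1,-2) (0,-2) (-1,-2) (-2,-2) (-2,-1) (-3,-1) (-3,0)

Derivation:
Initial moves: RDDDDLULU
Fold: move[3]->L => RDDLDLULU (positions: [(0, 0), (1, 0), (1, -1), (1, -2), (0, -2), (0, -3), (-1, -3), (-1, -2), (-2, -2), (-2, -1)])
Fold: move[4]->L => RDDLLLULU (positions: [(0, 0), (1, 0), (1, -1), (1, -2), (0, -2), (-1, -2), (-2, -2), (-2, -1), (-3, -1), (-3, 0)])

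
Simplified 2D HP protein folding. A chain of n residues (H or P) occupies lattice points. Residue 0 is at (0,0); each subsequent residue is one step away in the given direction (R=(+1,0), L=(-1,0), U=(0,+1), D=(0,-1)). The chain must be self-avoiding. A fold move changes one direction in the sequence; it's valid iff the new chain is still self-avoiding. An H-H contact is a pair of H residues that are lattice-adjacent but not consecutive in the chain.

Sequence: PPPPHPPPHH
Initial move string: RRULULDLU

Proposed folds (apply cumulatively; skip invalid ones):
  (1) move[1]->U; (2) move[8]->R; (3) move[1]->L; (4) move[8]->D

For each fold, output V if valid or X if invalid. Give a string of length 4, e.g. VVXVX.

Initial: RRULULDLU -> [(0, 0), (1, 0), (2, 0), (2, 1), (1, 1), (1, 2), (0, 2), (0, 1), (-1, 1), (-1, 2)]
Fold 1: move[1]->U => RUULULDLU VALID
Fold 2: move[8]->R => RUULULDLR INVALID (collision), skipped
Fold 3: move[1]->L => RLULULDLU INVALID (collision), skipped
Fold 4: move[8]->D => RUULULDLD VALID

Answer: VXXV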